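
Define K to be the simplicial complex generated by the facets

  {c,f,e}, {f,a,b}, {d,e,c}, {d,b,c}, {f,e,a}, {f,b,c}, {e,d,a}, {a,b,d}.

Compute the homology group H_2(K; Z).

We work with the vertex ordering a < b < c < d < e < f. The simplices of K, each written with vertices in increasing order, are:

  0-simplices (6): a, b, c, d, e, f
  1-simplices (12): ab, ad, ae, af, bc, bd, bf, cd, ce, cf, de, ef
  2-simplices (8): abd, abf, ade, aef, bcd, bcf, cde, cef

so the chain groups are C_0 ≅ Z^6, C_1 ≅ Z^12, C_2 ≅ Z^8.

Boundary ∂_1: C_1 → C_0 sends each edge [p,q] (with p < q) to q − p.
The 6×12 boundary matrix has rank 5 and Smith normal form diag(1,1,1,1,1).

∂_2: C_2 → C_1 acts by ∂[p,q,r] = [q,r] − [p,r] + [p,q]. For instance
  ∂ade = de − ae + ad,
  ∂cde = de − ce + cd.
This gives a 12×8 integer matrix of rank 7; reducing to Smith normal form yields diagonal entries (1,1,1,1,1,1,1).

Now H_k = ker ∂_k / im ∂_{k+1}, so:

  H_2: rank ker ∂_2 − rank ∂_3 = (8 − 7) − 0 = 1, and there is no ∂_3, so H_2 = Z.

H_2 = Z.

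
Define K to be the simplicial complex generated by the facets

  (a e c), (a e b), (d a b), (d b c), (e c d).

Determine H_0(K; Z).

H_0 ≅ Z.

We work with the vertex ordering a < b < c < d < e. The simplices of K, each written with vertices in increasing order, are:

  0-simplices (5): a, b, c, d, e
  1-simplices (10): ab, ac, ad, ae, bc, bd, be, cd, ce, de
  2-simplices (5): abd, abe, ace, bcd, cde

so the chain groups are C_0 ≅ Z^5, C_1 ≅ Z^10, C_2 ≅ Z^5.

Boundary ∂_1: C_1 → C_0 is given by ∂[p,q] = [q] − [p]. For instance
  ∂bd = d − b.
This gives a 5×10 integer matrix of rank 4; reducing to Smith normal form yields diagonal entries (1,1,1,1).

∂_2: C_2 → C_1 maps a triangle to the signed sum of its edges. For instance
  ∂abe = be − ae + ab,
  ∂cde = de − ce + cd.
The resulting 10×5 matrix has rank 5, and its Smith normal form has invariant factors (1,1,1,1,1).

Now H_k = ker ∂_k / im ∂_{k+1}, so:

  H_0: rank C_0 − rank ∂_1 = 5 − 4 = 1, and the invariant factors of ∂_1 are all 1, so H_0 = Z.

(K is a triangulation of the Möbius band.)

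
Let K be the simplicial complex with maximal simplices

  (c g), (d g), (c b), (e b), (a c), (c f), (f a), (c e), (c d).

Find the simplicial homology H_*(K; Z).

We work with the vertex ordering a < b < c < d < e < f < g. The simplices of K, each written with vertices in increasing order, are:

  0-simplices (7): a, b, c, d, e, f, g
  1-simplices (9): ac, af, bc, be, cd, ce, cf, cg, dg

Hence C_0 ≅ Z^7, C_1 ≅ Z^9.

Boundary ∂_1: C_1 → C_0 maps an edge to its endpoints' difference, ∂[p,q] = q − p. For instance
  ∂ce = e − c.
The 7×9 boundary matrix has rank 6 and Smith normal form diag(1,1,1,1,1,1).

From H_k ≅ ker(∂_k) / im(∂_{k+1}) we obtain:

  H_0: rank C_0 − rank ∂_1 = 7 − 6 = 1, and the invariant factors of ∂_1 are all 1, so H_0 ≅ Z.
  H_1: rank ker ∂_1 − rank ∂_2 = (9 − 6) − 0 = 3, and there is no ∂_2, so H_1 ≅ Z^3.

As a check, the Euler characteristic is 7 − 9 = -2, which agrees with 1 − 3 = -2.
(K is a triangulation of a wedge of 3 circles.)

H_0 ≅ Z,  H_1 ≅ Z^3.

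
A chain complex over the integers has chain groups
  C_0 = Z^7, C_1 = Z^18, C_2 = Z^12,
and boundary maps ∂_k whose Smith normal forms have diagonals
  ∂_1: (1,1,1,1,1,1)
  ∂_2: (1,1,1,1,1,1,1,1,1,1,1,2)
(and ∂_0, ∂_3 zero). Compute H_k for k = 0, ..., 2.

H_0: b_0 = 7 − 0 − 6 = 1; torsion from ∂_1 factors > 1: none. So H_0 = Z.
H_1: b_1 = 18 − 6 − 12 = 0; torsion from ∂_2 factors > 1: [2]. So H_1 = Z/2Z.
H_2: b_2 = 12 − 12 − 0 = 0; torsion from ∂_3 factors > 1: none. So H_2 = 0.

H_0 = Z,  H_1 = Z/2Z,  H_2 = 0.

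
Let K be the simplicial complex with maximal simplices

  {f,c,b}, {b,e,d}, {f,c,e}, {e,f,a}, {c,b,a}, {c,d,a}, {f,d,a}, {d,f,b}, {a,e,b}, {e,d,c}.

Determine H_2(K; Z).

H_2 ≅ 0.

We work with the vertex ordering a < b < c < d < e < f. The simplices of K, each written with vertices in increasing order, are:

  0-simplices (6): a, b, c, d, e, f
  1-simplices (15): ab, ac, ad, ae, af, bc, bd, be, bf, cd, ce, cf, de, df, ef
  2-simplices (10): abc, abe, acd, adf, aef, bcf, bde, bdf, cde, cef

so the chain groups are C_0 ≅ Z^6, C_1 ≅ Z^15, C_2 ≅ Z^10.

The boundary map ∂_1: C_1 → C_0 is given by ∂[p,q] = [q] − [p]. For instance
  ∂bc = c − b.
This gives a 6×15 integer matrix of rank 5; reducing to Smith normal form yields diagonal entries (1,1,1,1,1).

∂_2: C_2 → C_1 maps a triangle to the signed sum of its edges. For instance
  ∂bdf = df − bf + bd,
  ∂cef = ef − cf + ce.
As a 15×10 matrix over Z this has rank 10, with invariant factors (1,1,1,1,1,1,1,1,1,2).

From H_k ≅ ker(∂_k) / im(∂_{k+1}) we obtain:

  H_2: rank ker ∂_2 − rank ∂_3 = (10 − 10) − 0 = 0, and there is no ∂_3, so H_2 ≅ 0.

(K is a triangulation of the real projective plane RP^2.)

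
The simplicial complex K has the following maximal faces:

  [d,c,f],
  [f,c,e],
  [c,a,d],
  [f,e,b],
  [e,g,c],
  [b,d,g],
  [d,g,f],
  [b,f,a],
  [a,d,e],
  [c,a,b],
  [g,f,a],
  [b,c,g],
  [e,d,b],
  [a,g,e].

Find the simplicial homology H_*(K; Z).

H_0 ≅ Z,  H_1 ≅ Z^2,  H_2 ≅ Z.

Order the vertices as a < b < c < d < e < f < g. Listing each simplex with vertices in this order, K has dimension 2 with simplices:

  0-simplices (7): a, b, c, d, e, f, g
  1-simplices (21): ab, ac, ad, ae, af, ag, bc, bd, be, bf, bg, cd, ce, cf, cg, de, df, dg, ef, eg, fg
  2-simplices (14): abc, abf, acd, ade, aeg, afg, bcg, bde, bdg, bef, cdf, cef, ceg, dfg

giving chain groups C_0 ≅ Z^7, C_1 ≅ Z^21, C_2 ≅ Z^14.

∂_1: C_1 → C_0 maps an edge to its endpoints' difference, ∂[p,q] = q − p. For instance
  ∂eg = g − e.
This gives a 7×21 integer matrix of rank 6; reducing to Smith normal form yields diagonal entries (1,1,1,1,1,1).

The boundary map ∂_2: C_2 → C_1 acts by ∂[p,q,r] = [q,r] − [p,r] + [p,q]. For instance
  ∂afg = fg − ag + af,
  ∂acd = cd − ad + ac.
This gives a 21×14 integer matrix of rank 13; reducing to Smith normal form yields diagonal entries (1,1,1,1,1,1,1,1,1,1,1,1,1).

Reading off H_k = ker ∂_k / im ∂_{k+1}:

  H_0: rank C_0 − rank ∂_1 = 7 − 6 = 1, and the invariant factors of ∂_1 are all 1, so H_0 = Z.
  H_1: rank ker ∂_1 − rank ∂_2 = (21 − 6) − 13 = 2, and the invariant factors of ∂_2 are all 1, so H_1 = Z^2.
  H_2: rank ker ∂_2 − rank ∂_3 = (14 − 13) − 0 = 1, and there is no ∂_3, so H_2 = Z.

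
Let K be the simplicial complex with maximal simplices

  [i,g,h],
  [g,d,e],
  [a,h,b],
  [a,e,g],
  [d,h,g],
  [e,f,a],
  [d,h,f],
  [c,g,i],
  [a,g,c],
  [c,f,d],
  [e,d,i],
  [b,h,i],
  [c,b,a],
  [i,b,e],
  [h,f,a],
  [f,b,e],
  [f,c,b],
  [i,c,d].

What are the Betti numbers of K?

We work with the vertex ordering a < b < c < d < e < f < g < h < i. The simplices of K, each written with vertices in increasing order, are:

  0-simplices (9): a, b, c, d, e, f, g, h, i
  1-simplices (27): ab, ac, ae, af, ag, ah, bc, be, bf, bh, bi, cd, cf, cg, ci, de, df, dg, dh, di, ef, eg, ei, fh, gh, gi, hi
  2-simplices (18): abc, abh, acg, aef, aeg, afh, bcf, bef, bei, bhi, cdf, cdi, cgi, deg, dei, dfh, dgh, ghi

giving chain groups C_0 ≅ Z^9, C_1 ≅ Z^27, C_2 ≅ Z^18.

Boundary ∂_1: C_1 → C_0 is given by ∂[p,q] = [q] − [p]. For instance
  ∂bi = i − b.
As a 9×27 matrix over Z this has rank 8, with invariant factors (1,1,1,1,1,1,1,1).

∂_2: C_2 → C_1 sends each 2-simplex [p,q,r] to [q,r] − [p,r] + [p,q]. For instance
  ∂dfh = fh − dh + df,
  ∂aeg = eg − ag + ae.
As a 27×18 matrix over Z this has rank 18, with invariant factors (1,1,1,1,1,1,1,1,1,1,1,1,1,1,1,1,1,2).

Reading off H_k = ker ∂_k / im ∂_{k+1}:

  H_0: rank C_0 − rank ∂_1 = 9 − 8 = 1, and the invariant factors of ∂_1 are all 1, so H_0 ≅ Z.
  H_1: rank ker ∂_1 − rank ∂_2 = (27 − 8) − 18 = 1, and ∂_2 has invariant factor 2 > 1, so H_1 ≅ Z ⊕ Z/2.
  H_2: rank ker ∂_2 − rank ∂_3 = (18 − 18) − 0 = 0, and there is no ∂_3, so H_2 ≅ 0.

As a check, the Euler characteristic is 9 − 27 + 18 = 0, which agrees with 1 − 1 + 0 = 0.

Hence the Betti numbers are b_0 = 1, b_1 = 1, b_2 = 0.

b_0 = 1, b_1 = 1, b_2 = 0.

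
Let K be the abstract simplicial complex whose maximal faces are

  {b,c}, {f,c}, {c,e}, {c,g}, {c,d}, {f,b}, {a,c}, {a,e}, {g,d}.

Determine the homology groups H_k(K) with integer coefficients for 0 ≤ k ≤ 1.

Take the total order a < b < c < d < e < f < g on the vertex set. Then K (dimension 1) consists of the simplices:

  0-simplices (7): a, b, c, d, e, f, g
  1-simplices (9): ac, ae, bc, bf, cd, ce, cf, cg, dg

so the chain groups are C_0 ≅ Z^7, C_1 ≅ Z^9.

∂_1: C_1 → C_0 sends each edge [p,q] (with p < q) to q − p. For instance
  ∂ae = e − a.
As a 7×9 matrix over Z this has rank 6, with invariant factors (1,1,1,1,1,1).

From H_k ≅ ker(∂_k) / im(∂_{k+1}) we obtain:

  H_0: rank C_0 − rank ∂_1 = 7 − 6 = 1, and the invariant factors of ∂_1 are all 1, so H_0 ≅ Z.
  H_1: rank ker ∂_1 − rank ∂_2 = (9 − 6) − 0 = 3, and there is no ∂_2, so H_1 ≅ Z^3.

As a check, the Euler characteristic is 7 − 9 = -2, which agrees with 1 − 3 = -2.
(K is a triangulation of a wedge of 3 circles.)

H_0 ≅ Z,  H_1 ≅ Z^3.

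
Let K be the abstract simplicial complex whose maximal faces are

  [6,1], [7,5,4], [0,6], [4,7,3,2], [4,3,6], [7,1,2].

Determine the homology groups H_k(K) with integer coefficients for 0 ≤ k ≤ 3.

H_0 = Z,  H_1 = Z,  H_2 = 0,  H_3 = 0.

Take the total order 0 < 1 < 2 < 3 < 4 < 5 < 6 < 7 on the vertex set. Then K (dimension 3) consists of the simplices:

  0-simplices (8): [0], [1], [2], [3], [4], [5], [6], [7]
  1-simplices (14): [0,6], [1,2], [1,6], [1,7], [2,3], [2,4], [2,7], [3,4], [3,6], [3,7], [4,5], [4,6], [4,7], [5,7]
  2-simplices (7): [1,2,7], [2,3,4], [2,3,7], [2,4,7], [3,4,6], [3,4,7], [4,5,7]
  3-simplices (1): [2,3,4,7]

Hence C_0 ≅ Z^8, C_1 ≅ Z^14, C_2 ≅ Z^7, C_3 ≅ Z^1.

The boundary map ∂_1: C_1 → C_0 maps an edge to its endpoints' difference, ∂[p,q] = q − p. For instance
  ∂[5,7] = [7] − [5].
The 8×14 boundary matrix has rank 7 and Smith normal form diag(1,1,1,1,1,1,1).

∂_2: C_2 → C_1 maps a triangle to the signed sum of its edges. For instance
  ∂[2,4,7] = [4,7] − [2,7] + [2,4],
  ∂[2,3,4] = [3,4] − [2,4] + [2,3].
As a 14×7 matrix over Z this has rank 6, with invariant factors (1,1,1,1,1,1).

The boundary map ∂_3: C_3 → C_2 sends each 3-simplex σ to the alternating sum Σ_i (−1)^i (σ with its i-th vertex removed). For instance
  ∂[2,3,4,7] = [3,4,7] − [2,4,7] + [2,3,7] − [2,3,4].
As a 7×1 matrix over Z this has rank 1, with invariant factors (1).

Now H_k = ker ∂_k / im ∂_{k+1}, so:

  H_0: rank C_0 − rank ∂_1 = 8 − 7 = 1, and the invariant factors of ∂_1 are all 1, so H_0 ≅ Z.
  H_1: rank ker ∂_1 − rank ∂_2 = (14 − 7) − 6 = 1, and the invariant factors of ∂_2 are all 1, so H_1 ≅ Z.
  H_2: rank ker ∂_2 − rank ∂_3 = (7 − 6) − 1 = 0, and the invariant factors of ∂_3 are all 1, so H_2 ≅ 0.
  H_3: rank ker ∂_3 − rank ∂_4 = (1 − 1) − 0 = 0, and there is no ∂_4, so H_3 ≅ 0.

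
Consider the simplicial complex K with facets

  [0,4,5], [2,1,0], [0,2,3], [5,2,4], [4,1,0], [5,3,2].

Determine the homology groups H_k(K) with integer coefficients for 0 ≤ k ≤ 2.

H_0 = Z,  H_1 = Z,  H_2 = 0.

Fix the vertex order 0 < 1 < 2 < 3 < 4 < 5 and write every simplex with vertices in increasing order. Then dim K = 2 and the simplices of K are:

  0-simplices (6): [0], [1], [2], [3], [4], [5]
  1-simplices (12): [0,1], [0,2], [0,3], [0,4], [0,5], [1,2], [1,4], [2,3], [2,4], [2,5], [3,5], [4,5]
  2-simplices (6): [0,1,2], [0,1,4], [0,2,3], [0,4,5], [2,3,5], [2,4,5]

so the chain groups are C_0 ≅ Z^6, C_1 ≅ Z^12, C_2 ≅ Z^6.

The boundary map ∂_1: C_1 → C_0 is given by ∂[p,q] = [q] − [p]. For instance
  ∂[0,1] = [1] − [0].
The 6×12 boundary matrix has rank 5 and Smith normal form diag(1,1,1,1,1).

∂_2: C_2 → C_1 acts by ∂[p,q,r] = [q,r] − [p,r] + [p,q]. For instance
  ∂[0,1,4] = [1,4] − [0,4] + [0,1],
  ∂[0,1,2] = [1,2] − [0,2] + [0,1].
The resulting 12×6 matrix has rank 6, and its Smith normal form has invariant factors (1,1,1,1,1,1).

Reading off H_k = ker ∂_k / im ∂_{k+1}:

  H_0: rank C_0 − rank ∂_1 = 6 − 5 = 1, and the invariant factors of ∂_1 are all 1, so H_0 ≅ Z.
  H_1: rank ker ∂_1 − rank ∂_2 = (12 − 5) − 6 = 1, and the invariant factors of ∂_2 are all 1, so H_1 ≅ Z.
  H_2: rank ker ∂_2 − rank ∂_3 = (6 − 6) − 0 = 0, and there is no ∂_3, so H_2 ≅ 0.

As a check, the Euler characteristic is 6 − 12 + 6 = 0, which agrees with 1 − 1 + 0 = 0.
(K is a triangulation of the cylinder S^1 x I.)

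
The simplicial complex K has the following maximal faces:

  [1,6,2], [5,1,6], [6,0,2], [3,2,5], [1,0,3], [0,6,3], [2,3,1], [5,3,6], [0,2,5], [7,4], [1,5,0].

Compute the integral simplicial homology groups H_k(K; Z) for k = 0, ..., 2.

H_0 = Z^2,  H_1 = Z/2,  H_2 = 0.

Fix the vertex order 0 < 1 < 2 < 3 < 4 < 5 < 6 < 7 and write every simplex with vertices in increasing order. Then dim K = 2 and the simplices of K are:

  0-simplices (8): [0], [1], [2], [3], [4], [5], [6], [7]
  1-simplices (16): [0,1], [0,2], [0,3], [0,5], [0,6], [1,2], [1,3], [1,5], [1,6], [2,3], [2,5], [2,6], [3,5], [3,6], [4,7], [5,6]
  2-simplices (10): [0,1,3], [0,1,5], [0,2,5], [0,2,6], [0,3,6], [1,2,3], [1,2,6], [1,5,6], [2,3,5], [3,5,6]

so the chain groups are C_0 ≅ Z^8, C_1 ≅ Z^16, C_2 ≅ Z^10.

Boundary ∂_1: C_1 → C_0 is given by ∂[p,q] = [q] − [p].
The 8×16 boundary matrix has rank 6 and Smith normal form diag(1,1,1,1,1,1).

∂_2: C_2 → C_1 acts by ∂[p,q,r] = [q,r] − [p,r] + [p,q]. For instance
  ∂[0,2,6] = [2,6] − [0,6] + [0,2],
  ∂[0,3,6] = [3,6] − [0,6] + [0,3].
The resulting 16×10 matrix has rank 10, and its Smith normal form has invariant factors (1,1,1,1,1,1,1,1,1,2).

Reading off H_k = ker ∂_k / im ∂_{k+1}:

  H_0: rank C_0 − rank ∂_1 = 8 − 6 = 2, and the invariant factors of ∂_1 are all 1, so H_0 = Z^2.
  H_1: rank ker ∂_1 − rank ∂_2 = (16 − 6) − 10 = 0, and ∂_2 has invariant factor 2 > 1, so H_1 = Z/2.
  H_2: rank ker ∂_2 − rank ∂_3 = (10 − 10) − 0 = 0, and there is no ∂_3, so H_2 = 0.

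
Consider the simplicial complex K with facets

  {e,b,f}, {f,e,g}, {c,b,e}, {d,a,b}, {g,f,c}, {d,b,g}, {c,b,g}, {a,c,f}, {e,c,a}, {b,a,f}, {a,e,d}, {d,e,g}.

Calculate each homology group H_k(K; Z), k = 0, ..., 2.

H_0 = Z,  H_1 = Z/2Z,  H_2 = 0.

Take the total order a < b < c < d < e < f < g on the vertex set. Then K (dimension 2) consists of the simplices:

  0-simplices (7): a, b, c, d, e, f, g
  1-simplices (18): ab, ac, ad, ae, af, bc, bd, be, bf, bg, ce, cf, cg, de, dg, ef, eg, fg
  2-simplices (12): abd, abf, ace, acf, ade, bce, bcg, bdg, bef, cfg, deg, efg

Hence C_0 ≅ Z^7, C_1 ≅ Z^18, C_2 ≅ Z^12.

Boundary ∂_1: C_1 → C_0 sends each edge [p,q] (with p < q) to q − p. For instance
  ∂bd = d − b.
As a 7×18 matrix over Z this has rank 6, with invariant factors (1,1,1,1,1,1).

Boundary ∂_2: C_2 → C_1 maps a triangle to the signed sum of its edges. For instance
  ∂bdg = dg − bg + bd,
  ∂deg = eg − dg + de.
As a 18×12 matrix over Z this has rank 12, with invariant factors (1,1,1,1,1,1,1,1,1,1,1,2).

From H_k ≅ ker(∂_k) / im(∂_{k+1}) we obtain:

  H_0: rank C_0 − rank ∂_1 = 7 − 6 = 1, and the invariant factors of ∂_1 are all 1, so H_0 = Z.
  H_1: rank ker ∂_1 − rank ∂_2 = (18 − 6) − 12 = 0, and ∂_2 has invariant factor 2 > 1, so H_1 = Z/2Z.
  H_2: rank ker ∂_2 − rank ∂_3 = (12 − 12) − 0 = 0, and there is no ∂_3, so H_2 = 0.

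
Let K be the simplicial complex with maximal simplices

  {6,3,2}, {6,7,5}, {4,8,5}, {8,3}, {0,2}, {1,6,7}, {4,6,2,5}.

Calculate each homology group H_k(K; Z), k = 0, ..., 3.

H_0 = Z,  H_1 = Z,  H_2 = 0,  H_3 = 0.

Order the vertices as 0 < 1 < 2 < 3 < 4 < 5 < 6 < 7 < 8. Listing each simplex with vertices in this order, K has dimension 3 with simplices:

  0-simplices (9): [0], [1], [2], [3], [4], [5], [6], [7], [8]
  1-simplices (16): [0,2], [1,6], [1,7], [2,3], [2,4], [2,5], [2,6], [3,6], [3,8], [4,5], [4,6], [4,8], [5,6], [5,7], [5,8], [6,7]
  2-simplices (8): [1,6,7], [2,3,6], [2,4,5], [2,4,6], [2,5,6], [4,5,6], [4,5,8], [5,6,7]
  3-simplices (1): [2,4,5,6]

giving chain groups C_0 ≅ Z^9, C_1 ≅ Z^16, C_2 ≅ Z^8, C_3 ≅ Z^1.

∂_1: C_1 → C_0 sends each edge [p,q] (with p < q) to q − p.
This gives a 9×16 integer matrix of rank 8; reducing to Smith normal form yields diagonal entries (1,1,1,1,1,1,1,1).

Boundary ∂_2: C_2 → C_1 acts by ∂[p,q,r] = [q,r] − [p,r] + [p,q]. For instance
  ∂[4,5,8] = [5,8] − [4,8] + [4,5],
  ∂[2,4,6] = [4,6] − [2,6] + [2,4].
This gives a 16×8 integer matrix of rank 7; reducing to Smith normal form yields diagonal entries (1,1,1,1,1,1,1).

The boundary map ∂_3: C_3 → C_2 sends each 3-simplex σ to the alternating sum Σ_i (−1)^i (σ with its i-th vertex removed). For instance
  ∂[2,4,5,6] = [4,5,6] − [2,5,6] + [2,4,6] − [2,4,5].
The 8×1 boundary matrix has rank 1 and Smith normal form diag(1).

From H_k ≅ ker(∂_k) / im(∂_{k+1}) we obtain:

  H_0: rank C_0 − rank ∂_1 = 9 − 8 = 1, and the invariant factors of ∂_1 are all 1, so H_0 ≅ Z.
  H_1: rank ker ∂_1 − rank ∂_2 = (16 − 8) − 7 = 1, and the invariant factors of ∂_2 are all 1, so H_1 ≅ Z.
  H_2: rank ker ∂_2 − rank ∂_3 = (8 − 7) − 1 = 0, and the invariant factors of ∂_3 are all 1, so H_2 ≅ 0.
  H_3: rank ker ∂_3 − rank ∂_4 = (1 − 1) − 0 = 0, and there is no ∂_4, so H_3 ≅ 0.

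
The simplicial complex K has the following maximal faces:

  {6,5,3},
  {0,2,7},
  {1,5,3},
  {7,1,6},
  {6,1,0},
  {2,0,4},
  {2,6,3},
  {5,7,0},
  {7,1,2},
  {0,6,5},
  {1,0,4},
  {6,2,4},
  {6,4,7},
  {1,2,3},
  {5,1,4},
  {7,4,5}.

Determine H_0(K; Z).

Order the vertices as 0 < 1 < 2 < 3 < 4 < 5 < 6 < 7. Listing each simplex with vertices in this order, K has dimension 2 with simplices:

  0-simplices (8): [0], [1], [2], [3], [4], [5], [6], [7]
  1-simplices (24): (24 of them)
  2-simplices (16): [0,1,4], [0,1,6], [0,2,4], [0,2,7], [0,5,6], [0,5,7], [1,2,3], [1,2,7], [1,3,5], [1,4,5], [1,6,7], [2,3,6], [2,4,6], [3,5,6], [4,5,7], [4,6,7]

so the chain groups are C_0 ≅ Z^8, C_1 ≅ Z^24, C_2 ≅ Z^16.

∂_1: C_1 → C_0 is given by ∂[p,q] = [q] − [p].
As a 8×24 matrix over Z this has rank 7, with invariant factors (1,1,1,1,1,1,1).

∂_2: C_2 → C_1 sends each 2-simplex [p,q,r] to [q,r] − [p,r] + [p,q]. For instance
  ∂[1,6,7] = [6,7] − [1,7] + [1,6],
  ∂[2,4,6] = [4,6] − [2,6] + [2,4].
As a 24×16 matrix over Z this has rank 15, with invariant factors (1,1,1,1,1,1,1,1,1,1,1,1,1,1,1).

Reading off H_k = ker ∂_k / im ∂_{k+1}:

  H_0: rank C_0 − rank ∂_1 = 8 − 7 = 1, and the invariant factors of ∂_1 are all 1, so H_0 = Z.

H_0 = Z.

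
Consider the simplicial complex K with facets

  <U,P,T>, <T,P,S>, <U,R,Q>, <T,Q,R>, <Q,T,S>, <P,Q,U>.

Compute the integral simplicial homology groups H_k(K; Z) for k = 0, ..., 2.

H_0 = Z,  H_1 = Z,  H_2 = 0.

Fix the vertex order P < Q < R < S < T < U and write every simplex with vertices in increasing order. Then dim K = 2 and the simplices of K are:

  0-simplices (6): P, Q, R, S, T, U
  1-simplices (12): PQ, PS, PT, PU, QR, QS, QT, QU, RT, RU, ST, TU
  2-simplices (6): PQU, PST, PTU, QRT, QRU, QST

giving chain groups C_0 ≅ Z^6, C_1 ≅ Z^12, C_2 ≅ Z^6.

Boundary ∂_1: C_1 → C_0 maps an edge to its endpoints' difference, ∂[p,q] = q − p. For instance
  ∂ST = T − S.
The resulting 6×12 matrix has rank 5, and its Smith normal form has invariant factors (1,1,1,1,1).

The boundary map ∂_2: C_2 → C_1 maps a triangle to the signed sum of its edges. For instance
  ∂PTU = TU − PU + PT,
  ∂QRU = RU − QU + QR.
This gives a 12×6 integer matrix of rank 6; reducing to Smith normal form yields diagonal entries (1,1,1,1,1,1).

Now H_k = ker ∂_k / im ∂_{k+1}, so:

  H_0: rank C_0 − rank ∂_1 = 6 − 5 = 1, and the invariant factors of ∂_1 are all 1, so H_0 ≅ Z.
  H_1: rank ker ∂_1 − rank ∂_2 = (12 − 5) − 6 = 1, and the invariant factors of ∂_2 are all 1, so H_1 ≅ Z.
  H_2: rank ker ∂_2 − rank ∂_3 = (6 − 6) − 0 = 0, and there is no ∂_3, so H_2 ≅ 0.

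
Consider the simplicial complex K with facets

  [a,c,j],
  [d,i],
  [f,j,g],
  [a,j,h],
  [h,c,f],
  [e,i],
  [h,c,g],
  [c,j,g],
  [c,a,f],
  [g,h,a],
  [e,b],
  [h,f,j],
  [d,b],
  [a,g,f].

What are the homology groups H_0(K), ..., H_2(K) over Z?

We work with the vertex ordering a < b < c < d < e < f < g < h < i < j. The simplices of K, each written with vertices in increasing order, are:

  0-simplices (10): a, b, c, d, e, f, g, h, i, j
  1-simplices (19): ac, af, ag, ah, aj, bd, be, cf, cg, ch, cj, di, ei, fg, fh, fj, gh, gj, hj
  2-simplices (10): acf, acj, afg, agh, ahj, cfh, cgh, cgj, fgj, fhj

so the chain groups are C_0 ≅ Z^10, C_1 ≅ Z^19, C_2 ≅ Z^10.

The boundary map ∂_1: C_1 → C_0 is given by ∂[p,q] = [q] − [p].
The resulting 10×19 matrix has rank 8, and its Smith normal form has invariant factors (1,1,1,1,1,1,1,1).

The boundary map ∂_2: C_2 → C_1 sends each 2-simplex [p,q,r] to [q,r] − [p,r] + [p,q]. For instance
  ∂fhj = hj − fj + fh,
  ∂acj = cj − aj + ac.
The 19×10 boundary matrix has rank 10 and Smith normal form diag(1,1,1,1,1,1,1,1,1,2).

From H_k ≅ ker(∂_k) / im(∂_{k+1}) we obtain:

  H_0: rank C_0 − rank ∂_1 = 10 − 8 = 2, and the invariant factors of ∂_1 are all 1, so H_0 ≅ Z^2.
  H_1: rank ker ∂_1 − rank ∂_2 = (19 − 8) − 10 = 1, and ∂_2 has invariant factor 2 > 1, so H_1 ≅ Z ⊕ Z/2.
  H_2: rank ker ∂_2 − rank ∂_3 = (10 − 10) − 0 = 0, and there is no ∂_3, so H_2 ≅ 0.

As a check, the Euler characteristic is 10 − 19 + 10 = 1, which agrees with 2 − 1 + 0 = 1.
(K is a triangulation of the disjoint union of the circle S^1 and the real projective plane RP^2.)

H_0 = Z^2,  H_1 = Z ⊕ Z/2,  H_2 = 0.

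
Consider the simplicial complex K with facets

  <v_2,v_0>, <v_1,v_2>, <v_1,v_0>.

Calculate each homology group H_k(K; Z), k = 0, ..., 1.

We work with the vertex ordering v_0 < v_1 < v_2. The simplices of K, each written with vertices in increasing order, are:

  0-simplices (3): [v_0], [v_1], [v_2]
  1-simplices (3): [v_0,v_1], [v_0,v_2], [v_1,v_2]

so the chain groups are C_0 ≅ Z^3, C_1 ≅ Z^3.

Boundary ∂_1: C_1 → C_0 is given by ∂[p,q] = [q] − [p]. For instance
  ∂[v_1,v_2] = [v_2] − [v_1].
As a 3×3 matrix over Z this has rank 2, with invariant factors (1,1).

From H_k ≅ ker(∂_k) / im(∂_{k+1}) we obtain:

  H_0: rank C_0 − rank ∂_1 = 3 − 2 = 1, and the invariant factors of ∂_1 are all 1, so H_0 = Z.
  H_1: rank ker ∂_1 − rank ∂_2 = (3 − 2) − 0 = 1, and there is no ∂_2, so H_1 = Z.

As a check, the Euler characteristic is 3 − 3 = 0, which agrees with 1 − 1 = 0.

H_0 = Z,  H_1 = Z.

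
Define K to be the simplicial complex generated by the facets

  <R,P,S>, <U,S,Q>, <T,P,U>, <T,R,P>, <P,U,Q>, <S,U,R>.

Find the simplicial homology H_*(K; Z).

We work with the vertex ordering P < Q < R < S < T < U. The simplices of K, each written with vertices in increasing order, are:

  0-simplices (6): P, Q, R, S, T, U
  1-simplices (12): PQ, PR, PS, PT, PU, QS, QU, RS, RT, RU, SU, TU
  2-simplices (6): PQU, PRS, PRT, PTU, QSU, RSU

so the chain groups are C_0 ≅ Z^6, C_1 ≅ Z^12, C_2 ≅ Z^6.

Boundary ∂_1: C_1 → C_0 is given by ∂[p,q] = [q] − [p].
The resulting 6×12 matrix has rank 5, and its Smith normal form has invariant factors (1,1,1,1,1).

∂_2: C_2 → C_1 sends each 2-simplex [p,q,r] to [q,r] − [p,r] + [p,q]. For instance
  ∂QSU = SU − QU + QS,
  ∂PRT = RT − PT + PR.
The 12×6 boundary matrix has rank 6 and Smith normal form diag(1,1,1,1,1,1).

Computing H_k = (kernel of ∂_k) / (image of ∂_{k+1}):

  H_0: rank C_0 − rank ∂_1 = 6 − 5 = 1, and the invariant factors of ∂_1 are all 1, so H_0 = Z.
  H_1: rank ker ∂_1 − rank ∂_2 = (12 − 5) − 6 = 1, and the invariant factors of ∂_2 are all 1, so H_1 = Z.
  H_2: rank ker ∂_2 − rank ∂_3 = (6 − 6) − 0 = 0, and there is no ∂_3, so H_2 = 0.

As a check, the Euler characteristic is 6 − 12 + 6 = 0, which agrees with 1 − 1 + 0 = 0.
(K is a triangulation of the cylinder S^1 x I.)

H_0 ≅ Z,  H_1 ≅ Z,  H_2 = 0.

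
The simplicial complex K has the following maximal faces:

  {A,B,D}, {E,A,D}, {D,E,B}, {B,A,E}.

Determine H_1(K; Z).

Fix the vertex order A < B < D < E and write every simplex with vertices in increasing order. Then dim K = 2 and the simplices of K are:

  0-simplices (4): A, B, D, E
  1-simplices (6): AB, AD, AE, BD, BE, DE
  2-simplices (4): ABD, ABE, ADE, BDE

Hence C_0 ≅ Z^4, C_1 ≅ Z^6, C_2 ≅ Z^4.

Boundary ∂_1: C_1 → C_0 maps an edge to its endpoints' difference, ∂[p,q] = q − p. For instance
  ∂DE = E − D.
The 4×6 boundary matrix has rank 3 and Smith normal form diag(1,1,1).

The boundary map ∂_2: C_2 → C_1 sends each 2-simplex [p,q,r] to [q,r] − [p,r] + [p,q]. For instance
  ∂ADE = DE − AE + AD,
  ∂ABE = BE − AE + AB.
This gives a 6×4 integer matrix of rank 3; reducing to Smith normal form yields diagonal entries (1,1,1).

Now H_k = ker ∂_k / im ∂_{k+1}, so:

  H_1: rank ker ∂_1 − rank ∂_2 = (6 − 3) − 3 = 0, and the invariant factors of ∂_2 are all 1, so H_1 ≅ 0.

H_1 = 0.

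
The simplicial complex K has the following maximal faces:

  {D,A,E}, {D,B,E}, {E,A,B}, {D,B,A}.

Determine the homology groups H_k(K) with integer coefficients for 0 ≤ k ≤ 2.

Order the vertices as A < B < D < E. Listing each simplex with vertices in this order, K has dimension 2 with simplices:

  0-simplices (4): A, B, D, E
  1-simplices (6): AB, AD, AE, BD, BE, DE
  2-simplices (4): ABD, ABE, ADE, BDE

Hence C_0 ≅ Z^4, C_1 ≅ Z^6, C_2 ≅ Z^4.

∂_1: C_1 → C_0 sends each edge [p,q] (with p < q) to q − p.
As a 4×6 matrix over Z this has rank 3, with invariant factors (1,1,1).

The boundary map ∂_2: C_2 → C_1 acts by ∂[p,q,r] = [q,r] − [p,r] + [p,q]. For instance
  ∂ABD = BD − AD + AB,
  ∂BDE = DE − BE + BD.
As a 6×4 matrix over Z this has rank 3, with invariant factors (1,1,1).

From H_k ≅ ker(∂_k) / im(∂_{k+1}) we obtain:

  H_0: rank C_0 − rank ∂_1 = 4 − 3 = 1, and the invariant factors of ∂_1 are all 1, so H_0 ≅ Z.
  H_1: rank ker ∂_1 − rank ∂_2 = (6 − 3) − 3 = 0, and the invariant factors of ∂_2 are all 1, so H_1 ≅ 0.
  H_2: rank ker ∂_2 − rank ∂_3 = (4 − 3) − 0 = 1, and there is no ∂_3, so H_2 ≅ Z.

H_0 ≅ Z,  H_1 = 0,  H_2 ≅ Z.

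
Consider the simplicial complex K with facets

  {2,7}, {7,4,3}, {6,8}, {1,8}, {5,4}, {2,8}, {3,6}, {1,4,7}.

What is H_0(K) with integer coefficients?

H_0 ≅ Z.

K has 8 vertices, 11 edges, 2 triangles.
rank ∂_0 = 0, rank ∂_1 = 7 ⇒ b_0 = 8 − 0 − 7 = 1; all invariant factors of ∂_1 are 1 so no torsion. So H_0 = Z.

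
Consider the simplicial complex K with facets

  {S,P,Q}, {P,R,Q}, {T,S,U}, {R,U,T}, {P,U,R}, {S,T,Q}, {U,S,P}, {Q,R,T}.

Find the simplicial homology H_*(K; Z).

Take the total order P < Q < R < S < T < U on the vertex set. Then K (dimension 2) consists of the simplices:

  0-simplices (6): P, Q, R, S, T, U
  1-simplices (12): PQ, PR, PS, PU, QR, QS, QT, RT, RU, ST, SU, TU
  2-simplices (8): PQR, PQS, PRU, PSU, QRT, QST, RTU, STU

so the chain groups are C_0 ≅ Z^6, C_1 ≅ Z^12, C_2 ≅ Z^8.

Boundary ∂_1: C_1 → C_0 sends each edge [p,q] (with p < q) to q − p.
This gives a 6×12 integer matrix of rank 5; reducing to Smith normal form yields diagonal entries (1,1,1,1,1).

The boundary map ∂_2: C_2 → C_1 maps a triangle to the signed sum of its edges. For instance
  ∂RTU = TU − RU + RT,
  ∂PQR = QR − PR + PQ.
The resulting 12×8 matrix has rank 7, and its Smith normal form has invariant factors (1,1,1,1,1,1,1).

Reading off H_k = ker ∂_k / im ∂_{k+1}:

  H_0: rank C_0 − rank ∂_1 = 6 − 5 = 1, and the invariant factors of ∂_1 are all 1, so H_0 = Z.
  H_1: rank ker ∂_1 − rank ∂_2 = (12 − 5) − 7 = 0, and the invariant factors of ∂_2 are all 1, so H_1 = 0.
  H_2: rank ker ∂_2 − rank ∂_3 = (8 − 7) − 0 = 1, and there is no ∂_3, so H_2 = Z.

H_0 ≅ Z,  H_1 = 0,  H_2 ≅ Z.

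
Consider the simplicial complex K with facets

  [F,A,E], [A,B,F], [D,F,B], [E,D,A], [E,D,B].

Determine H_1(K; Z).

H_1 = Z.

We work with the vertex ordering A < B < D < E < F. The simplices of K, each written with vertices in increasing order, are:

  0-simplices (5): A, B, D, E, F
  1-simplices (10): AB, AD, AE, AF, BD, BE, BF, DE, DF, EF
  2-simplices (5): ABF, ADE, AEF, BDE, BDF

Hence C_0 ≅ Z^5, C_1 ≅ Z^10, C_2 ≅ Z^5.

Boundary ∂_1: C_1 → C_0 sends each edge [p,q] (with p < q) to q − p. For instance
  ∂AB = B − A.
As a 5×10 matrix over Z this has rank 4, with invariant factors (1,1,1,1).

∂_2: C_2 → C_1 sends each 2-simplex [p,q,r] to [q,r] − [p,r] + [p,q]. For instance
  ∂ADE = DE − AE + AD,
  ∂ABF = BF − AF + AB.
This gives a 10×5 integer matrix of rank 5; reducing to Smith normal form yields diagonal entries (1,1,1,1,1).

Now H_k = ker ∂_k / im ∂_{k+1}, so:

  H_1: rank ker ∂_1 − rank ∂_2 = (10 − 4) − 5 = 1, and the invariant factors of ∂_2 are all 1, so H_1 ≅ Z.

(K is a triangulation of the Möbius band.)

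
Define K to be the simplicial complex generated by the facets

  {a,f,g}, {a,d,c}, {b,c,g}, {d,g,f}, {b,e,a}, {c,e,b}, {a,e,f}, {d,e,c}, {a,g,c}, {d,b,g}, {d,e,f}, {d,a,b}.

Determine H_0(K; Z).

H_0 ≅ Z.

Take the total order a < b < c < d < e < f < g on the vertex set. Then K (dimension 2) consists of the simplices:

  0-simplices (7): a, b, c, d, e, f, g
  1-simplices (18): ab, ac, ad, ae, af, ag, bc, bd, be, bg, cd, ce, cg, de, df, dg, ef, fg
  2-simplices (12): abd, abe, acd, acg, aef, afg, bce, bcg, bdg, cde, def, dfg

giving chain groups C_0 ≅ Z^7, C_1 ≅ Z^18, C_2 ≅ Z^12.

The boundary map ∂_1: C_1 → C_0 is given by ∂[p,q] = [q] − [p].
The resulting 7×18 matrix has rank 6, and its Smith normal form has invariant factors (1,1,1,1,1,1).

Boundary ∂_2: C_2 → C_1 acts by ∂[p,q,r] = [q,r] − [p,r] + [p,q]. For instance
  ∂abd = bd − ad + ab,
  ∂bcg = cg − bg + bc.
The resulting 18×12 matrix has rank 12, and its Smith normal form has invariant factors (1,1,1,1,1,1,1,1,1,1,1,2).

Reading off H_k = ker ∂_k / im ∂_{k+1}:

  H_0: rank C_0 − rank ∂_1 = 7 − 6 = 1, and the invariant factors of ∂_1 are all 1, so H_0 ≅ Z.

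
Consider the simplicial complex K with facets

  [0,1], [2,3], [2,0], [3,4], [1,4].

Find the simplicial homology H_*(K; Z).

H_0 ≅ Z,  H_1 ≅ Z.

K has 5 vertices, 5 edges.
rank ∂_0 = 0, rank ∂_1 = 4 ⇒ b_0 = 5 − 0 − 4 = 1; all invariant factors of ∂_1 are 1 so no torsion. So H_0 ≅ Z.
rank ∂_1 = 4, rank ∂_2 = 0 ⇒ b_1 = 5 − 4 − 0 = 1. So H_1 ≅ Z.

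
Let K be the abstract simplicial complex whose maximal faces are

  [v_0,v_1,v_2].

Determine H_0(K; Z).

K has 3 vertices, 3 edges, 1 triangle.
rank ∂_0 = 0, rank ∂_1 = 2 ⇒ b_0 = 3 − 0 − 2 = 1; all invariant factors of ∂_1 are 1 so no torsion. So H_0 ≅ Z.

H_0 ≅ Z.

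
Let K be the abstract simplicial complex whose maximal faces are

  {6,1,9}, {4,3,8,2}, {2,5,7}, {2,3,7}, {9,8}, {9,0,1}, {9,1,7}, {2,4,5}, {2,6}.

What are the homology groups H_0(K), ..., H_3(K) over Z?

Order the vertices as 0 < 1 < 2 < 3 < 4 < 5 < 6 < 7 < 8 < 9. Listing each simplex with vertices in this order, K has dimension 3 with simplices:

  0-simplices (10): [0], [1], [2], [3], [4], [5], [6], [7], [8], [9]
  1-simplices (20): [0,1], [0,9], [1,6], [1,7], [1,9], [2,3], [2,4], [2,5], [2,6], [2,7], [2,8], [3,4], [3,7], [3,8], [4,5], [4,8], [5,7], [6,9], [7,9], [8,9]
  2-simplices (10): [0,1,9], [1,6,9], [1,7,9], [2,3,4], [2,3,7], [2,3,8], [2,4,5], [2,4,8], [2,5,7], [3,4,8]
  3-simplices (1): [2,3,4,8]

Hence C_0 ≅ Z^10, C_1 ≅ Z^20, C_2 ≅ Z^10, C_3 ≅ Z^1.

Boundary ∂_1: C_1 → C_0 maps an edge to its endpoints' difference, ∂[p,q] = q − p.
This gives a 10×20 integer matrix of rank 9; reducing to Smith normal form yields diagonal entries (1,1,1,1,1,1,1,1,1).

∂_2: C_2 → C_1 acts by ∂[p,q,r] = [q,r] − [p,r] + [p,q]. For instance
  ∂[2,4,8] = [4,8] − [2,8] + [2,4],
  ∂[2,4,5] = [4,5] − [2,5] + [2,4].
This gives a 20×10 integer matrix of rank 9; reducing to Smith normal form yields diagonal entries (1,1,1,1,1,1,1,1,1).

The boundary map ∂_3: C_3 → C_2 sends each 3-simplex σ to the alternating sum Σ_i (−1)^i (σ with its i-th vertex removed). For instance
  ∂[2,3,4,8] = [3,4,8] − [2,4,8] + [2,3,8] − [2,3,4].
This gives a 10×1 integer matrix of rank 1; reducing to Smith normal form yields diagonal entries (1).

From H_k ≅ ker(∂_k) / im(∂_{k+1}) we obtain:

  H_0: rank C_0 − rank ∂_1 = 10 − 9 = 1, and the invariant factors of ∂_1 are all 1, so H_0 = Z.
  H_1: rank ker ∂_1 − rank ∂_2 = (20 − 9) − 9 = 2, and the invariant factors of ∂_2 are all 1, so H_1 = Z^2.
  H_2: rank ker ∂_2 − rank ∂_3 = (10 − 9) − 1 = 0, and the invariant factors of ∂_3 are all 1, so H_2 = 0.
  H_3: rank ker ∂_3 − rank ∂_4 = (1 − 1) − 0 = 0, and there is no ∂_4, so H_3 = 0.

H_0 = Z,  H_1 = Z^2,  H_2 = 0,  H_3 = 0.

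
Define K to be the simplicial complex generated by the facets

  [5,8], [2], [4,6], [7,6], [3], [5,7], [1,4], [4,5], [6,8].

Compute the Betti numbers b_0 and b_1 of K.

b_0 = 3, b_1 = 2.

Order the vertices as 1 < 2 < 3 < 4 < 5 < 6 < 7 < 8. Listing each simplex with vertices in this order, K has dimension 1 with simplices:

  0-simplices (8): [1], [2], [3], [4], [5], [6], [7], [8]
  1-simplices (7): [1,4], [4,5], [4,6], [5,7], [5,8], [6,7], [6,8]

so the chain groups are C_0 ≅ Z^8, C_1 ≅ Z^7.

The boundary map ∂_1: C_1 → C_0 is given by ∂[p,q] = [q] − [p].
The resulting 8×7 matrix has rank 5, and its Smith normal form has invariant factors (1,1,1,1,1).

Reading off H_k = ker ∂_k / im ∂_{k+1}:

  H_0: rank C_0 − rank ∂_1 = 8 − 5 = 3, and the invariant factors of ∂_1 are all 1, so H_0 = Z^3.
  H_1: rank ker ∂_1 − rank ∂_2 = (7 − 5) − 0 = 2, and there is no ∂_2, so H_1 = Z^2.

Hence the Betti numbers are b_0 = 3, b_1 = 2.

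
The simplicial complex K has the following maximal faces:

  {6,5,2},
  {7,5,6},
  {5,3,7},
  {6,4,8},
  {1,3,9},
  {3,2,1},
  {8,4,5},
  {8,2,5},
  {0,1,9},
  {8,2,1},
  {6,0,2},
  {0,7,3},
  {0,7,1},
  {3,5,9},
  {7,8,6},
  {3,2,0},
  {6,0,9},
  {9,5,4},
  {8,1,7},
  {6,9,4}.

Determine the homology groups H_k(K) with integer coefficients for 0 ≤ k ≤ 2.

H_0 ≅ Z,  H_1 ≅ Z × Z/2,  H_2 = 0.

Fix the vertex order 0 < 1 < 2 < 3 < 4 < 5 < 6 < 7 < 8 < 9 and write every simplex with vertices in increasing order. Then dim K = 2 and the simplices of K are:

  0-simplices (10): [0], [1], [2], [3], [4], [5], [6], [7], [8], [9]
  1-simplices (30): (30 of them)
  2-simplices (20): (20 of them)

Hence C_0 ≅ Z^10, C_1 ≅ Z^30, C_2 ≅ Z^20.

The boundary map ∂_1: C_1 → C_0 is given by ∂[p,q] = [q] − [p]. For instance
  ∂[4,9] = [9] − [4].
The 10×30 boundary matrix has rank 9 and Smith normal form diag(1,1,1,1,1,1,1,1,1).

∂_2: C_2 → C_1 acts by ∂[p,q,r] = [q,r] − [p,r] + [p,q]. For instance
  ∂[0,3,7] = [3,7] − [0,7] + [0,3],
  ∂[1,2,3] = [2,3] − [1,3] + [1,2].
This gives a 30×20 integer matrix of rank 20; reducing to Smith normal form yields diagonal entries (1,1,1,1,1,1,1,1,1,1,1,1,1,1,1,1,1,1,1,2).

Computing H_k = (kernel of ∂_k) / (image of ∂_{k+1}):

  H_0: rank C_0 − rank ∂_1 = 10 − 9 = 1, and the invariant factors of ∂_1 are all 1, so H_0 ≅ Z.
  H_1: rank ker ∂_1 − rank ∂_2 = (30 − 9) − 20 = 1, and ∂_2 has invariant factor 2 > 1, so H_1 ≅ Z × Z/2.
  H_2: rank ker ∂_2 − rank ∂_3 = (20 − 20) − 0 = 0, and there is no ∂_3, so H_2 ≅ 0.

As a check, the Euler characteristic is 10 − 30 + 20 = 0, which agrees with 1 − 1 + 0 = 0.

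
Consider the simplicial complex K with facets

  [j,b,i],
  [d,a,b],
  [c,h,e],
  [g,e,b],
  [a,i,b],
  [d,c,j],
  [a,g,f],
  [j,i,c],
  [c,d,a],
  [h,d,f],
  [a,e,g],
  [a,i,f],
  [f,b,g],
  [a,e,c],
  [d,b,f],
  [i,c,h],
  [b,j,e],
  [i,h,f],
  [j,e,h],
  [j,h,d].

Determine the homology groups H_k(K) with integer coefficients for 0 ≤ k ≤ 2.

Take the total order a < b < c < d < e < f < g < h < i < j on the vertex set. Then K (dimension 2) consists of the simplices:

  0-simplices (10): a, b, c, d, e, f, g, h, i, j
  1-simplices (30): ab, ac, ad, ae, af, ag, ai, bd, be, bf, bg, bi, bj, cd, ce, ch, ci, cj, df, dh, dj, eg, eh, ej, fg, fh, fi, hi, hj, ij
  2-simplices (20): abd, abi, acd, ace, aeg, afg, afi, bdf, beg, bej, bfg, bij, cdj, ceh, chi, cij, dfh, dhj, ehj, fhi

giving chain groups C_0 ≅ Z^10, C_1 ≅ Z^30, C_2 ≅ Z^20.

The boundary map ∂_1: C_1 → C_0 sends each edge [p,q] (with p < q) to q − p.
The 10×30 boundary matrix has rank 9 and Smith normal form diag(1,1,1,1,1,1,1,1,1).

∂_2: C_2 → C_1 acts by ∂[p,q,r] = [q,r] − [p,r] + [p,q]. For instance
  ∂beg = eg − bg + be,
  ∂cij = ij − cj + ci.
The 30×20 boundary matrix has rank 20 and Smith normal form diag(1,1,1,1,1,1,1,1,1,1,1,1,1,1,1,1,1,1,1,2).

Computing H_k = (kernel of ∂_k) / (image of ∂_{k+1}):

  H_0: rank C_0 − rank ∂_1 = 10 − 9 = 1, and the invariant factors of ∂_1 are all 1, so H_0 = Z.
  H_1: rank ker ∂_1 − rank ∂_2 = (30 − 9) − 20 = 1, and ∂_2 has invariant factor 2 > 1, so H_1 = Z ⊕ Z/2.
  H_2: rank ker ∂_2 − rank ∂_3 = (20 − 20) − 0 = 0, and there is no ∂_3, so H_2 = 0.

As a check, the Euler characteristic is 10 − 30 + 20 = 0, which agrees with 1 − 1 + 0 = 0.
(K is a triangulation of the Klein bottle.)

H_0 = Z,  H_1 = Z ⊕ Z/2,  H_2 = 0.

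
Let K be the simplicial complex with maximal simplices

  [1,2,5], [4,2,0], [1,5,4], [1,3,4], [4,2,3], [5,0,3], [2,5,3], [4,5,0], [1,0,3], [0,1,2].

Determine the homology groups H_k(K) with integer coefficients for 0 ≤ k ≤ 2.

Take the total order 0 < 1 < 2 < 3 < 4 < 5 on the vertex set. Then K (dimension 2) consists of the simplices:

  0-simplices (6): [0], [1], [2], [3], [4], [5]
  1-simplices (15): [0,1], [0,2], [0,3], [0,4], [0,5], [1,2], [1,3], [1,4], [1,5], [2,3], [2,4], [2,5], [3,4], [3,5], [4,5]
  2-simplices (10): [0,1,2], [0,1,3], [0,2,4], [0,3,5], [0,4,5], [1,2,5], [1,3,4], [1,4,5], [2,3,4], [2,3,5]

so the chain groups are C_0 ≅ Z^6, C_1 ≅ Z^15, C_2 ≅ Z^10.

∂_1: C_1 → C_0 maps an edge to its endpoints' difference, ∂[p,q] = q − p.
The 6×15 boundary matrix has rank 5 and Smith normal form diag(1,1,1,1,1).

∂_2: C_2 → C_1 maps a triangle to the signed sum of its edges. For instance
  ∂[0,1,3] = [1,3] − [0,3] + [0,1],
  ∂[0,3,5] = [3,5] − [0,5] + [0,3].
The 15×10 boundary matrix has rank 10 and Smith normal form diag(1,1,1,1,1,1,1,1,1,2).

Reading off H_k = ker ∂_k / im ∂_{k+1}:

  H_0: rank C_0 − rank ∂_1 = 6 − 5 = 1, and the invariant factors of ∂_1 are all 1, so H_0 ≅ Z.
  H_1: rank ker ∂_1 − rank ∂_2 = (15 − 5) − 10 = 0, and ∂_2 has invariant factor 2 > 1, so H_1 ≅ Z/2.
  H_2: rank ker ∂_2 − rank ∂_3 = (10 − 10) − 0 = 0, and there is no ∂_3, so H_2 ≅ 0.

H_0 = Z,  H_1 = Z/2,  H_2 = 0.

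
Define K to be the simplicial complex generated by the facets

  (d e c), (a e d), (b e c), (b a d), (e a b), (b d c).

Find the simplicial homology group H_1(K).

H_1 = 0.

Take the total order a < b < c < d < e on the vertex set. Then K (dimension 2) consists of the simplices:

  0-simplices (5): a, b, c, d, e
  1-simplices (9): ab, ad, ae, bc, bd, be, cd, ce, de
  2-simplices (6): abd, abe, ade, bcd, bce, cde

so the chain groups are C_0 ≅ Z^5, C_1 ≅ Z^9, C_2 ≅ Z^6.

∂_1: C_1 → C_0 is given by ∂[p,q] = [q] − [p]. For instance
  ∂de = e − d.
The resulting 5×9 matrix has rank 4, and its Smith normal form has invariant factors (1,1,1,1).

∂_2: C_2 → C_1 sends each 2-simplex [p,q,r] to [q,r] − [p,r] + [p,q]. For instance
  ∂ade = de − ae + ad,
  ∂abe = be − ae + ab.
The resulting 9×6 matrix has rank 5, and its Smith normal form has invariant factors (1,1,1,1,1).

Reading off H_k = ker ∂_k / im ∂_{k+1}:

  H_1: rank ker ∂_1 − rank ∂_2 = (9 − 4) − 5 = 0, and the invariant factors of ∂_2 are all 1, so H_1 ≅ 0.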